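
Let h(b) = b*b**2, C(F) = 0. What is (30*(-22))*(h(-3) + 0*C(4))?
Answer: 17820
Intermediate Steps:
h(b) = b**3
(30*(-22))*(h(-3) + 0*C(4)) = (30*(-22))*((-3)**3 + 0*0) = -660*(-27 + 0) = -660*(-27) = 17820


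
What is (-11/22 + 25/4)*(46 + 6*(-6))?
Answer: 115/2 ≈ 57.500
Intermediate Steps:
(-11/22 + 25/4)*(46 + 6*(-6)) = (-11*1/22 + 25*(1/4))*(46 - 36) = (-1/2 + 25/4)*10 = (23/4)*10 = 115/2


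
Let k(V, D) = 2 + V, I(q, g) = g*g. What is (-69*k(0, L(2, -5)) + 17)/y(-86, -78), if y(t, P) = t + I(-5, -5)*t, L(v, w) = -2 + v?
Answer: 121/2236 ≈ 0.054114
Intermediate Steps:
I(q, g) = g²
y(t, P) = 26*t (y(t, P) = t + (-5)²*t = t + 25*t = 26*t)
(-69*k(0, L(2, -5)) + 17)/y(-86, -78) = (-69*(2 + 0) + 17)/((26*(-86))) = (-69*2 + 17)/(-2236) = (-138 + 17)*(-1/2236) = -121*(-1/2236) = 121/2236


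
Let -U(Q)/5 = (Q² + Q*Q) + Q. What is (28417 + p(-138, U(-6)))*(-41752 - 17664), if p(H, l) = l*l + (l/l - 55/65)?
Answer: -106064868168/13 ≈ -8.1588e+9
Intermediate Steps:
U(Q) = -10*Q² - 5*Q (U(Q) = -5*((Q² + Q*Q) + Q) = -5*((Q² + Q²) + Q) = -5*(2*Q² + Q) = -5*(Q + 2*Q²) = -10*Q² - 5*Q)
p(H, l) = 2/13 + l² (p(H, l) = l² + (1 - 55*1/65) = l² + (1 - 11/13) = l² + 2/13 = 2/13 + l²)
(28417 + p(-138, U(-6)))*(-41752 - 17664) = (28417 + (2/13 + (-5*(-6)*(1 + 2*(-6)))²))*(-41752 - 17664) = (28417 + (2/13 + (-5*(-6)*(1 - 12))²))*(-59416) = (28417 + (2/13 + (-5*(-6)*(-11))²))*(-59416) = (28417 + (2/13 + (-330)²))*(-59416) = (28417 + (2/13 + 108900))*(-59416) = (28417 + 1415702/13)*(-59416) = (1785123/13)*(-59416) = -106064868168/13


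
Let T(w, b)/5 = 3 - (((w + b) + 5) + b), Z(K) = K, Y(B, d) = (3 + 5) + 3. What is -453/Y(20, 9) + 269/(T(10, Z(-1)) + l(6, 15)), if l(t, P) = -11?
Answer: -30592/671 ≈ -45.592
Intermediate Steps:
Y(B, d) = 11 (Y(B, d) = 8 + 3 = 11)
T(w, b) = -10 - 10*b - 5*w (T(w, b) = 5*(3 - (((w + b) + 5) + b)) = 5*(3 - (((b + w) + 5) + b)) = 5*(3 - ((5 + b + w) + b)) = 5*(3 - (5 + w + 2*b)) = 5*(3 + (-5 - w - 2*b)) = 5*(-2 - w - 2*b) = -10 - 10*b - 5*w)
-453/Y(20, 9) + 269/(T(10, Z(-1)) + l(6, 15)) = -453/11 + 269/((-10 - 10*(-1) - 5*10) - 11) = -453*1/11 + 269/((-10 + 10 - 50) - 11) = -453/11 + 269/(-50 - 11) = -453/11 + 269/(-61) = -453/11 + 269*(-1/61) = -453/11 - 269/61 = -30592/671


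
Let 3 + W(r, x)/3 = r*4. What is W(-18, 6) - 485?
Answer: -710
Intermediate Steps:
W(r, x) = -9 + 12*r (W(r, x) = -9 + 3*(r*4) = -9 + 3*(4*r) = -9 + 12*r)
W(-18, 6) - 485 = (-9 + 12*(-18)) - 485 = (-9 - 216) - 485 = -225 - 485 = -710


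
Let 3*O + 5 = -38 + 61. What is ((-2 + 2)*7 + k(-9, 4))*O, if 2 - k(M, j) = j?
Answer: -12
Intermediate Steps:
k(M, j) = 2 - j
O = 6 (O = -5/3 + (-38 + 61)/3 = -5/3 + (1/3)*23 = -5/3 + 23/3 = 6)
((-2 + 2)*7 + k(-9, 4))*O = ((-2 + 2)*7 + (2 - 1*4))*6 = (0*7 + (2 - 4))*6 = (0 - 2)*6 = -2*6 = -12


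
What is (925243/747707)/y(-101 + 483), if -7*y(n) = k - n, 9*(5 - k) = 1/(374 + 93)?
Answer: 1432714437/62356087796 ≈ 0.022976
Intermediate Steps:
k = 21014/4203 (k = 5 - 1/(9*(374 + 93)) = 5 - ⅑/467 = 5 - ⅑*1/467 = 5 - 1/4203 = 21014/4203 ≈ 4.9998)
y(n) = -3002/4203 + n/7 (y(n) = -(21014/4203 - n)/7 = -3002/4203 + n/7)
(925243/747707)/y(-101 + 483) = (925243/747707)/(-3002/4203 + (-101 + 483)/7) = (925243*(1/747707))/(-3002/4203 + (⅐)*382) = 48697/(39353*(-3002/4203 + 382/7)) = 48697/(39353*(1584532/29421)) = (48697/39353)*(29421/1584532) = 1432714437/62356087796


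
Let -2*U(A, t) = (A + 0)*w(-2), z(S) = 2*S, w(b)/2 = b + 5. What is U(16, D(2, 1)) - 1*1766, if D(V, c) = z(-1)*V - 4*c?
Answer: -1814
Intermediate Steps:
w(b) = 10 + 2*b (w(b) = 2*(b + 5) = 2*(5 + b) = 10 + 2*b)
D(V, c) = -4*c - 2*V (D(V, c) = (2*(-1))*V - 4*c = -2*V - 4*c = -4*c - 2*V)
U(A, t) = -3*A (U(A, t) = -(A + 0)*(10 + 2*(-2))/2 = -A*(10 - 4)/2 = -A*6/2 = -3*A)
U(16, D(2, 1)) - 1*1766 = -3*16 - 1*1766 = -48 - 1766 = -1814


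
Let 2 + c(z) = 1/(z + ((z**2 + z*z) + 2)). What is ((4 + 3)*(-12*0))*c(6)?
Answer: 0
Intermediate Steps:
c(z) = -2 + 1/(2 + z + 2*z**2) (c(z) = -2 + 1/(z + ((z**2 + z*z) + 2)) = -2 + 1/(z + ((z**2 + z**2) + 2)) = -2 + 1/(z + (2*z**2 + 2)) = -2 + 1/(z + (2 + 2*z**2)) = -2 + 1/(2 + z + 2*z**2))
((4 + 3)*(-12*0))*c(6) = ((4 + 3)*(-12*0))*((-3 - 4*6**2 - 2*6)/(2 + 6 + 2*6**2)) = (7*0)*((-3 - 4*36 - 12)/(2 + 6 + 2*36)) = 0*((-3 - 144 - 12)/(2 + 6 + 72)) = 0*(-159/80) = 0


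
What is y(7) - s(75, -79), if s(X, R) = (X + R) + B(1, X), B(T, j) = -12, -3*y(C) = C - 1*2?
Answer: 43/3 ≈ 14.333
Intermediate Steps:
y(C) = ⅔ - C/3 (y(C) = -(C - 1*2)/3 = -(C - 2)/3 = -(-2 + C)/3 = ⅔ - C/3)
s(X, R) = -12 + R + X (s(X, R) = (X + R) - 12 = (R + X) - 12 = -12 + R + X)
y(7) - s(75, -79) = (⅔ - ⅓*7) - (-12 - 79 + 75) = (⅔ - 7/3) - 1*(-16) = -5/3 + 16 = 43/3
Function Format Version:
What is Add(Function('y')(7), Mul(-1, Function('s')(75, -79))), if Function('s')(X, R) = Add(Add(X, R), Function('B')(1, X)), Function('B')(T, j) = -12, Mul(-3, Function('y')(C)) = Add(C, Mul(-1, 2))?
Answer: Rational(43, 3) ≈ 14.333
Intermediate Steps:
Function('y')(C) = Add(Rational(2, 3), Mul(Rational(-1, 3), C)) (Function('y')(C) = Mul(Rational(-1, 3), Add(C, Mul(-1, 2))) = Mul(Rational(-1, 3), Add(C, -2)) = Mul(Rational(-1, 3), Add(-2, C)) = Add(Rational(2, 3), Mul(Rational(-1, 3), C)))
Function('s')(X, R) = Add(-12, R, X) (Function('s')(X, R) = Add(Add(X, R), -12) = Add(Add(R, X), -12) = Add(-12, R, X))
Add(Function('y')(7), Mul(-1, Function('s')(75, -79))) = Add(Add(Rational(2, 3), Mul(Rational(-1, 3), 7)), Mul(-1, Add(-12, -79, 75))) = Add(Add(Rational(2, 3), Rational(-7, 3)), Mul(-1, -16)) = Add(Rational(-5, 3), 16) = Rational(43, 3)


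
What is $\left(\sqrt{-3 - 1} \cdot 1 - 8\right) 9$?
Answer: $-72 + 18 i \approx -72.0 + 18.0 i$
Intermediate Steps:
$\left(\sqrt{-3 - 1} \cdot 1 - 8\right) 9 = \left(\sqrt{-4} \cdot 1 - 8\right) 9 = \left(2 i 1 - 8\right) 9 = \left(2 i - 8\right) 9 = \left(-8 + 2 i\right) 9 = -72 + 18 i$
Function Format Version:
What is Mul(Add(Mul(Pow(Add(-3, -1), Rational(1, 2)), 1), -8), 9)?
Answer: Add(-72, Mul(18, I)) ≈ Add(-72.000, Mul(18.000, I))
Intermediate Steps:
Mul(Add(Mul(Pow(Add(-3, -1), Rational(1, 2)), 1), -8), 9) = Mul(Add(Mul(Pow(-4, Rational(1, 2)), 1), -8), 9) = Mul(Add(Mul(Mul(2, I), 1), -8), 9) = Mul(Add(Mul(2, I), -8), 9) = Mul(Add(-8, Mul(2, I)), 9) = Add(-72, Mul(18, I))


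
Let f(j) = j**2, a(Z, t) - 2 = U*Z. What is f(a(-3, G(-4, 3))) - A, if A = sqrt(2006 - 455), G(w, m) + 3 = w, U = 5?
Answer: 169 - sqrt(1551) ≈ 129.62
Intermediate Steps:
G(w, m) = -3 + w
a(Z, t) = 2 + 5*Z
A = sqrt(1551) ≈ 39.383
f(a(-3, G(-4, 3))) - A = (2 + 5*(-3))**2 - sqrt(1551) = (2 - 15)**2 - sqrt(1551) = (-13)**2 - sqrt(1551) = 169 - sqrt(1551)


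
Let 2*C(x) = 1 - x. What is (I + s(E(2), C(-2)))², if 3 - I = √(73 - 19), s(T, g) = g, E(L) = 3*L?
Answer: 297/4 - 27*√6 ≈ 8.1138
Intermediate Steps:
C(x) = ½ - x/2 (C(x) = (1 - x)/2 = ½ - x/2)
I = 3 - 3*√6 (I = 3 - √(73 - 19) = 3 - √54 = 3 - 3*√6 ≈ -4.3485)
(I + s(E(2), C(-2)))² = ((3 - 3*√6) + (½ - ½*(-2)))² = ((3 - 3*√6) + (½ + 1))² = ((3 - 3*√6) + 3/2)² = (9/2 - 3*√6)²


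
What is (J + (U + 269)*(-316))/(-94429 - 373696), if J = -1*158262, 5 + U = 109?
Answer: 55226/93625 ≈ 0.58986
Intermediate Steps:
U = 104 (U = -5 + 109 = 104)
J = -158262
(J + (U + 269)*(-316))/(-94429 - 373696) = (-158262 + (104 + 269)*(-316))/(-94429 - 373696) = (-158262 + 373*(-316))/(-468125) = (-158262 - 117868)*(-1/468125) = -276130*(-1/468125) = 55226/93625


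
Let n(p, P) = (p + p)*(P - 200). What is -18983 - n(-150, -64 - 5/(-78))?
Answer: -1276129/13 ≈ -98164.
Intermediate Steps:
n(p, P) = 2*p*(-200 + P) (n(p, P) = (2*p)*(-200 + P) = 2*p*(-200 + P))
-18983 - n(-150, -64 - 5/(-78)) = -18983 - 2*(-150)*(-200 + (-64 - 5/(-78))) = -18983 - 2*(-150)*(-200 + (-64 - 5*(-1/78))) = -18983 - 2*(-150)*(-200 + (-64 + 5/78)) = -18983 - 2*(-150)*(-200 - 4987/78) = -18983 - 2*(-150)*(-20587)/78 = -18983 - 1*1029350/13 = -18983 - 1029350/13 = -1276129/13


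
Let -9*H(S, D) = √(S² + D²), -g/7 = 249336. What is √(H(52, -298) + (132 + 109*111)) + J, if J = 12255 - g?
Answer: 1757607 + √(110079 - 2*√22877)/3 ≈ 1.7577e+6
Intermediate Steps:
g = -1745352 (g = -7*249336 = -1745352)
H(S, D) = -√(D² + S²)/9 (H(S, D) = -√(S² + D²)/9 = -√(D² + S²)/9)
J = 1757607 (J = 12255 - 1*(-1745352) = 12255 + 1745352 = 1757607)
√(H(52, -298) + (132 + 109*111)) + J = √(-√((-298)² + 52²)/9 + (132 + 109*111)) + 1757607 = √(-√(88804 + 2704)/9 + (132 + 12099)) + 1757607 = √(-2*√22877/9 + 12231) + 1757607 = √(12231 - 2*√22877/9) + 1757607 = 1757607 + √(12231 - 2*√22877/9)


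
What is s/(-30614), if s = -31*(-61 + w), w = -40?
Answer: -3131/30614 ≈ -0.10227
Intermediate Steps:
s = 3131 (s = -31*(-61 - 40) = -31*(-101) = 3131)
s/(-30614) = 3131/(-30614) = 3131*(-1/30614) = -3131/30614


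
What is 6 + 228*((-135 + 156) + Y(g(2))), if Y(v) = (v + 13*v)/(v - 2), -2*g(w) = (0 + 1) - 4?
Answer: -4782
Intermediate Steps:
g(w) = 3/2 (g(w) = -((0 + 1) - 4)/2 = -(1 - 4)/2 = -½*(-3) = 3/2)
Y(v) = 14*v/(-2 + v) (Y(v) = (14*v)/(-2 + v) = 14*v/(-2 + v))
6 + 228*((-135 + 156) + Y(g(2))) = 6 + 228*((-135 + 156) + 14*(3/2)/(-2 + 3/2)) = 6 + 228*(21 + 14*(3/2)/(-½)) = 6 + 228*(21 + 14*(3/2)*(-2)) = 6 + 228*(21 - 42) = 6 + 228*(-21) = 6 - 4788 = -4782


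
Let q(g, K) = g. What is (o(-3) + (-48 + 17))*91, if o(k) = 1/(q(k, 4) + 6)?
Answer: -8372/3 ≈ -2790.7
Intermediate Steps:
o(k) = 1/(6 + k) (o(k) = 1/(k + 6) = 1/(6 + k))
(o(-3) + (-48 + 17))*91 = (1/(6 - 3) + (-48 + 17))*91 = (1/3 - 31)*91 = (⅓ - 31)*91 = -92/3*91 = -8372/3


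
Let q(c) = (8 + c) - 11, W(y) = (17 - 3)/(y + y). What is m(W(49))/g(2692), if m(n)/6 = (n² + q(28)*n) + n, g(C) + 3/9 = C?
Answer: 3294/395675 ≈ 0.0083250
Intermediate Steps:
W(y) = 7/y (W(y) = 14/((2*y)) = 14*(1/(2*y)) = 7/y)
g(C) = -⅓ + C
q(c) = -3 + c
m(n) = 6*n² + 156*n (m(n) = 6*((n² + (-3 + 28)*n) + n) = 6*((n² + 25*n) + n) = 6*(n² + 26*n) = 6*n² + 156*n)
m(W(49))/g(2692) = (6*(7/49)*(26 + 7/49))/(-⅓ + 2692) = (6*(7*(1/49))*(26 + 7*(1/49)))/(8075/3) = (6*(⅐)*(26 + ⅐))*(3/8075) = (6*(⅐)*(183/7))*(3/8075) = (1098/49)*(3/8075) = 3294/395675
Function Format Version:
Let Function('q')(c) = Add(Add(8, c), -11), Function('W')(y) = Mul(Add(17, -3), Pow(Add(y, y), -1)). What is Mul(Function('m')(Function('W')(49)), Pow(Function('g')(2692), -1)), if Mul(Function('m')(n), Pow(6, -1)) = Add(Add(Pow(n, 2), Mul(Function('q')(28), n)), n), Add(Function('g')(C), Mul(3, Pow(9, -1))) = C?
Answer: Rational(3294, 395675) ≈ 0.0083250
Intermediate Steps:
Function('W')(y) = Mul(7, Pow(y, -1)) (Function('W')(y) = Mul(14, Pow(Mul(2, y), -1)) = Mul(14, Mul(Rational(1, 2), Pow(y, -1))) = Mul(7, Pow(y, -1)))
Function('g')(C) = Add(Rational(-1, 3), C)
Function('q')(c) = Add(-3, c)
Function('m')(n) = Add(Mul(6, Pow(n, 2)), Mul(156, n)) (Function('m')(n) = Mul(6, Add(Add(Pow(n, 2), Mul(Add(-3, 28), n)), n)) = Mul(6, Add(Add(Pow(n, 2), Mul(25, n)), n)) = Mul(6, Add(Pow(n, 2), Mul(26, n))) = Add(Mul(6, Pow(n, 2)), Mul(156, n)))
Mul(Function('m')(Function('W')(49)), Pow(Function('g')(2692), -1)) = Mul(Mul(6, Mul(7, Pow(49, -1)), Add(26, Mul(7, Pow(49, -1)))), Pow(Add(Rational(-1, 3), 2692), -1)) = Mul(Mul(6, Mul(7, Rational(1, 49)), Add(26, Mul(7, Rational(1, 49)))), Pow(Rational(8075, 3), -1)) = Mul(Mul(6, Rational(1, 7), Add(26, Rational(1, 7))), Rational(3, 8075)) = Mul(Mul(6, Rational(1, 7), Rational(183, 7)), Rational(3, 8075)) = Mul(Rational(1098, 49), Rational(3, 8075)) = Rational(3294, 395675)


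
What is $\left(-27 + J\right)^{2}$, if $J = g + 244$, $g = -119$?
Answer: $9604$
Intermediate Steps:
$J = 125$ ($J = -119 + 244 = 125$)
$\left(-27 + J\right)^{2} = \left(-27 + 125\right)^{2} = 98^{2} = 9604$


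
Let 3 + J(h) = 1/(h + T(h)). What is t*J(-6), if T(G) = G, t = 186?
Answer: -1147/2 ≈ -573.50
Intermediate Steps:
J(h) = -3 + 1/(2*h) (J(h) = -3 + 1/(h + h) = -3 + 1/(2*h))
t*J(-6) = 186*(-3 + (½)/(-6)) = 186*(-3 + (½)*(-⅙)) = 186*(-3 - 1/12) = 186*(-37/12) = -1147/2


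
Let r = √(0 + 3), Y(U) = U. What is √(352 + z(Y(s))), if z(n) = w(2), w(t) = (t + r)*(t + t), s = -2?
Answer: 2*√(90 + √3) ≈ 19.155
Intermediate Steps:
r = √3 ≈ 1.7320
w(t) = 2*t*(t + √3) (w(t) = (t + √3)*(t + t) = (t + √3)*(2*t) = 2*t*(t + √3))
z(n) = 8 + 4*√3 (z(n) = 2*2*(2 + √3) = 8 + 4*√3)
√(352 + z(Y(s))) = √(352 + (8 + 4*√3)) = √(360 + 4*√3)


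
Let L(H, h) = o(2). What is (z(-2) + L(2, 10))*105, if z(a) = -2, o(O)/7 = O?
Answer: 1260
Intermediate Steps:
o(O) = 7*O
L(H, h) = 14 (L(H, h) = 7*2 = 14)
(z(-2) + L(2, 10))*105 = (-2 + 14)*105 = 12*105 = 1260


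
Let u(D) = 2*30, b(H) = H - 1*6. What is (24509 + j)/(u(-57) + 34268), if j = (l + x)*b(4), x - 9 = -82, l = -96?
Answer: 24847/34328 ≈ 0.72381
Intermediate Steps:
b(H) = -6 + H (b(H) = H - 6 = -6 + H)
x = -73 (x = 9 - 82 = -73)
j = 338 (j = (-96 - 73)*(-6 + 4) = -169*(-2) = 338)
u(D) = 60
(24509 + j)/(u(-57) + 34268) = (24509 + 338)/(60 + 34268) = 24847/34328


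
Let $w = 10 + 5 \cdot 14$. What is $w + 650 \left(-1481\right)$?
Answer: $-962570$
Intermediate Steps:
$w = 80$ ($w = 10 + 70 = 80$)
$w + 650 \left(-1481\right) = 80 + 650 \left(-1481\right) = 80 - 962650 = -962570$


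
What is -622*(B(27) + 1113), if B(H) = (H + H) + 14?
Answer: -734582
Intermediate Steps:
B(H) = 14 + 2*H (B(H) = 2*H + 14 = 14 + 2*H)
-622*(B(27) + 1113) = -622*((14 + 2*27) + 1113) = -622*((14 + 54) + 1113) = -622*(68 + 1113) = -622*1181 = -734582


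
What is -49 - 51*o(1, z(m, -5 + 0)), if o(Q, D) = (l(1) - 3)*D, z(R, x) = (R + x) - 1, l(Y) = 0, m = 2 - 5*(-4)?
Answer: 2399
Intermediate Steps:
m = 22 (m = 2 + 20 = 22)
z(R, x) = -1 + R + x
o(Q, D) = -3*D (o(Q, D) = (0 - 3)*D = -3*D)
-49 - 51*o(1, z(m, -5 + 0)) = -49 - (-153)*(-1 + 22 + (-5 + 0)) = -49 - (-153)*(-1 + 22 - 5) = -49 - (-153)*16 = -49 - 51*(-48) = -49 + 2448 = 2399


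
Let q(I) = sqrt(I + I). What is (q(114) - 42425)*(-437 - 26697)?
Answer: 1151159950 - 54268*sqrt(57) ≈ 1.1508e+9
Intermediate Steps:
q(I) = sqrt(2)*sqrt(I) (q(I) = sqrt(2*I) = sqrt(2)*sqrt(I))
(q(114) - 42425)*(-437 - 26697) = (sqrt(2)*sqrt(114) - 42425)*(-437 - 26697) = (2*sqrt(57) - 42425)*(-27134) = (-42425 + 2*sqrt(57))*(-27134) = 1151159950 - 54268*sqrt(57)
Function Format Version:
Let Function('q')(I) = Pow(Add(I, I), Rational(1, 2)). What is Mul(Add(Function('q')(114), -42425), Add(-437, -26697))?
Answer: Add(1151159950, Mul(-54268, Pow(57, Rational(1, 2)))) ≈ 1.1508e+9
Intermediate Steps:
Function('q')(I) = Mul(Pow(2, Rational(1, 2)), Pow(I, Rational(1, 2))) (Function('q')(I) = Pow(Mul(2, I), Rational(1, 2)) = Mul(Pow(2, Rational(1, 2)), Pow(I, Rational(1, 2))))
Mul(Add(Function('q')(114), -42425), Add(-437, -26697)) = Mul(Add(Mul(Pow(2, Rational(1, 2)), Pow(114, Rational(1, 2))), -42425), Add(-437, -26697)) = Mul(Add(Mul(2, Pow(57, Rational(1, 2))), -42425), -27134) = Mul(Add(-42425, Mul(2, Pow(57, Rational(1, 2)))), -27134) = Add(1151159950, Mul(-54268, Pow(57, Rational(1, 2))))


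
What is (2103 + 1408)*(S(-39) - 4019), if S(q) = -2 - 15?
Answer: -14170396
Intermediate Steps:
S(q) = -17
(2103 + 1408)*(S(-39) - 4019) = (2103 + 1408)*(-17 - 4019) = 3511*(-4036) = -14170396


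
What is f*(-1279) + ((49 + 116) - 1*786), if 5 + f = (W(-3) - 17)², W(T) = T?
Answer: -505826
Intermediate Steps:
f = 395 (f = -5 + (-3 - 17)² = -5 + (-20)² = -5 + 400 = 395)
f*(-1279) + ((49 + 116) - 1*786) = 395*(-1279) + ((49 + 116) - 1*786) = -505205 + (165 - 786) = -505205 - 621 = -505826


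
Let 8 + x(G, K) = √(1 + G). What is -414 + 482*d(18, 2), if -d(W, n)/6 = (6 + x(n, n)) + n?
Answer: -414 - 2892*√3 ≈ -5423.1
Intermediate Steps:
x(G, K) = -8 + √(1 + G)
d(W, n) = 12 - 6*n - 6*√(1 + n) (d(W, n) = -6*((6 + (-8 + √(1 + n))) + n) = -6*((-2 + √(1 + n)) + n) = -6*(-2 + n + √(1 + n)) = 12 - 6*n - 6*√(1 + n))
-414 + 482*d(18, 2) = -414 + 482*(12 - 6*2 - 6*√(1 + 2)) = -414 + 482*(12 - 12 - 6*√3) = -414 + 482*(-6*√3) = -414 - 2892*√3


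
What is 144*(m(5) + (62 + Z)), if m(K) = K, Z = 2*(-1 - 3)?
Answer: 8496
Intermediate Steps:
Z = -8 (Z = 2*(-4) = -8)
144*(m(5) + (62 + Z)) = 144*(5 + (62 - 8)) = 144*(5 + 54) = 144*59 = 8496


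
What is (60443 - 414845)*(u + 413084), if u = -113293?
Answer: -106246529982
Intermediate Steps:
(60443 - 414845)*(u + 413084) = (60443 - 414845)*(-113293 + 413084) = -354402*299791 = -106246529982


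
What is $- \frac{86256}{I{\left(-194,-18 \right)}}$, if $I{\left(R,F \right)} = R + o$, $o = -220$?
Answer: $\frac{4792}{23} \approx 208.35$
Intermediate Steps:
$I{\left(R,F \right)} = -220 + R$ ($I{\left(R,F \right)} = R - 220 = -220 + R$)
$- \frac{86256}{I{\left(-194,-18 \right)}} = - \frac{86256}{-220 - 194} = - \frac{86256}{-414} = \left(-86256\right) \left(- \frac{1}{414}\right) = \frac{4792}{23}$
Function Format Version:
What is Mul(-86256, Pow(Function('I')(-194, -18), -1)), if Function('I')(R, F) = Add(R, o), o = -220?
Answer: Rational(4792, 23) ≈ 208.35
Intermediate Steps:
Function('I')(R, F) = Add(-220, R) (Function('I')(R, F) = Add(R, -220) = Add(-220, R))
Mul(-86256, Pow(Function('I')(-194, -18), -1)) = Mul(-86256, Pow(Add(-220, -194), -1)) = Mul(-86256, Pow(-414, -1)) = Mul(-86256, Rational(-1, 414)) = Rational(4792, 23)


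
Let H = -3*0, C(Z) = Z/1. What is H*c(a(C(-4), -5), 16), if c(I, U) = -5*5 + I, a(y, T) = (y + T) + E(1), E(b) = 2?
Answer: 0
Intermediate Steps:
C(Z) = Z (C(Z) = Z*1 = Z)
H = 0
a(y, T) = 2 + T + y (a(y, T) = (y + T) + 2 = (T + y) + 2 = 2 + T + y)
c(I, U) = -25 + I
H*c(a(C(-4), -5), 16) = 0*(-25 + (2 - 5 - 4)) = 0*(-25 - 7) = 0*(-32) = 0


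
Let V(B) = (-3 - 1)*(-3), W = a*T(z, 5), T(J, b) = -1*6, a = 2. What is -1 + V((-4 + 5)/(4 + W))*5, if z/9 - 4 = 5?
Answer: 59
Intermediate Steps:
z = 81 (z = 36 + 9*5 = 36 + 45 = 81)
T(J, b) = -6
W = -12 (W = 2*(-6) = -12)
V(B) = 12 (V(B) = -4*(-3) = 12)
-1 + V((-4 + 5)/(4 + W))*5 = -1 + 12*5 = -1 + 60 = 59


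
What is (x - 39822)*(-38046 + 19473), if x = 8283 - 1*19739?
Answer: 952386294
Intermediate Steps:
x = -11456 (x = 8283 - 19739 = -11456)
(x - 39822)*(-38046 + 19473) = (-11456 - 39822)*(-38046 + 19473) = -51278*(-18573) = 952386294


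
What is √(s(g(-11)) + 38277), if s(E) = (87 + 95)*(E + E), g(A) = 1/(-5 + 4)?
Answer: √37913 ≈ 194.71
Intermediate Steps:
g(A) = -1 (g(A) = 1/(-1) = -1)
s(E) = 364*E (s(E) = 182*(2*E) = 364*E)
√(s(g(-11)) + 38277) = √(364*(-1) + 38277) = √(-364 + 38277) = √37913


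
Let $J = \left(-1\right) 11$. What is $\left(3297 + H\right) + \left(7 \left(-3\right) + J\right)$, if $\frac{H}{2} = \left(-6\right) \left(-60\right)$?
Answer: $3985$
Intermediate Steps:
$J = -11$
$H = 720$ ($H = 2 \left(\left(-6\right) \left(-60\right)\right) = 2 \cdot 360 = 720$)
$\left(3297 + H\right) + \left(7 \left(-3\right) + J\right) = \left(3297 + 720\right) + \left(7 \left(-3\right) - 11\right) = 4017 - 32 = 3985$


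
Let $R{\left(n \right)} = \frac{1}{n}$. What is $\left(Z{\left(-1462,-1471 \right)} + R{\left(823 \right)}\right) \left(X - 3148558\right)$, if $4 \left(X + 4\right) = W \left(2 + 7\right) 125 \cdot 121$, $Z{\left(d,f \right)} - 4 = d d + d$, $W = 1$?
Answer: $- \frac{21900339719108917}{3292} \approx -6.6526 \cdot 10^{12}$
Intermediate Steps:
$Z{\left(d,f \right)} = 4 + d + d^{2}$ ($Z{\left(d,f \right)} = 4 + \left(d d + d\right) = 4 + \left(d^{2} + d\right) = 4 + \left(d + d^{2}\right) = 4 + d + d^{2}$)
$X = \frac{136109}{4}$ ($X = -4 + \frac{1 \left(2 + 7\right) 125 \cdot 121}{4} = -4 + \frac{1 \cdot 9 \cdot 125 \cdot 121}{4} = -4 + \frac{9 \cdot 125 \cdot 121}{4} = -4 + \frac{1125 \cdot 121}{4} = -4 + \frac{1}{4} \cdot 136125 = -4 + \frac{136125}{4} = \frac{136109}{4} \approx 34027.0$)
$\left(Z{\left(-1462,-1471 \right)} + R{\left(823 \right)}\right) \left(X - 3148558\right) = \left(\left(4 - 1462 + \left(-1462\right)^{2}\right) + \frac{1}{823}\right) \left(\frac{136109}{4} - 3148558\right) = \left(\left(4 - 1462 + 2137444\right) + \frac{1}{823}\right) \left(- \frac{12458123}{4}\right) = \left(2135986 + \frac{1}{823}\right) \left(- \frac{12458123}{4}\right) = \frac{1757916479}{823} \left(- \frac{12458123}{4}\right) = - \frac{21900339719108917}{3292}$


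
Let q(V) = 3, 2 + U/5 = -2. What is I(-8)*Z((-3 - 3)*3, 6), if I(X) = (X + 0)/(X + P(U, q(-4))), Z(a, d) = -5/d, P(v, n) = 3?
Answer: -4/3 ≈ -1.3333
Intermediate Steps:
U = -20 (U = -10 + 5*(-2) = -10 - 10 = -20)
I(X) = X/(3 + X) (I(X) = (X + 0)/(X + 3) = X/(3 + X))
I(-8)*Z((-3 - 3)*3, 6) = (-8/(3 - 8))*(-5/6) = (-8/(-5))*(-5*⅙) = -8*(-⅕)*(-⅚) = (8/5)*(-⅚) = -4/3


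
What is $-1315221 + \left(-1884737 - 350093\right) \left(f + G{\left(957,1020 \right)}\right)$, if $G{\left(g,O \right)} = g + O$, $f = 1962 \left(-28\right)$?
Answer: $118353046749$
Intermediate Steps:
$f = -54936$
$G{\left(g,O \right)} = O + g$
$-1315221 + \left(-1884737 - 350093\right) \left(f + G{\left(957,1020 \right)}\right) = -1315221 + \left(-1884737 - 350093\right) \left(-54936 + \left(1020 + 957\right)\right) = -1315221 - 2234830 \left(-54936 + 1977\right) = -1315221 - -118354361970 = -1315221 + 118354361970 = 118353046749$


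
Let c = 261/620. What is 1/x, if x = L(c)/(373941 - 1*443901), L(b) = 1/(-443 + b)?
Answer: 959847702/31 ≈ 3.0963e+7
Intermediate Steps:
c = 261/620 (c = 261*(1/620) = 261/620 ≈ 0.42097)
x = 31/959847702 (x = 1/((-443 + 261/620)*(373941 - 1*443901)) = 1/((-274399/620)*(373941 - 443901)) = -620/274399/(-69960) = -620/274399*(-1/69960) = 31/959847702 ≈ 3.2297e-8)
1/x = 1/(31/959847702) = 959847702/31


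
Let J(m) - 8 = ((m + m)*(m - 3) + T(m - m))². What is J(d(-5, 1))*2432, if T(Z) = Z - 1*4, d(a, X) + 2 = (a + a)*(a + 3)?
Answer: 698723328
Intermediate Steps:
d(a, X) = -2 + 2*a*(3 + a) (d(a, X) = -2 + (a + a)*(a + 3) = -2 + (2*a)*(3 + a) = -2 + 2*a*(3 + a))
T(Z) = -4 + Z (T(Z) = Z - 4 = -4 + Z)
J(m) = 8 + (-4 + 2*m*(-3 + m))² (J(m) = 8 + ((m + m)*(m - 3) + (-4 + (m - m)))² = 8 + ((2*m)*(-3 + m) + (-4 + 0))² = 8 + (2*m*(-3 + m) - 4)² = 8 + (-4 + 2*m*(-3 + m))²)
J(d(-5, 1))*2432 = (8 + 4*(-2 + (-2 + 2*(-5)² + 6*(-5))² - 3*(-2 + 2*(-5)² + 6*(-5)))²)*2432 = (8 + 4*(-2 + (-2 + 2*25 - 30)² - 3*(-2 + 2*25 - 30))²)*2432 = (8 + 4*(-2 + (-2 + 50 - 30)² - 3*(-2 + 50 - 30))²)*2432 = (8 + 4*(-2 + 18² - 3*18)²)*2432 = (8 + 4*(-2 + 324 - 54)²)*2432 = (8 + 4*268²)*2432 = (8 + 4*71824)*2432 = (8 + 287296)*2432 = 287304*2432 = 698723328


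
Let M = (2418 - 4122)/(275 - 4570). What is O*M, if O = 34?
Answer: 57936/4295 ≈ 13.489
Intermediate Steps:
M = 1704/4295 (M = -1704/(-4295) = -1704*(-1/4295) = 1704/4295 ≈ 0.39674)
O*M = 34*(1704/4295) = 57936/4295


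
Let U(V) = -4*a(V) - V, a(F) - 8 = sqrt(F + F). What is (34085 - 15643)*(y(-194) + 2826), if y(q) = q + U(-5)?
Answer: 48041410 - 73768*I*sqrt(10) ≈ 4.8041e+7 - 2.3328e+5*I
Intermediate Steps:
a(F) = 8 + sqrt(2)*sqrt(F) (a(F) = 8 + sqrt(F + F) = 8 + sqrt(2*F) = 8 + sqrt(2)*sqrt(F))
U(V) = -32 - V - 4*sqrt(2)*sqrt(V) (U(V) = -4*(8 + sqrt(2)*sqrt(V)) - V = (-32 - 4*sqrt(2)*sqrt(V)) - V = -32 - V - 4*sqrt(2)*sqrt(V))
y(q) = -27 + q - 4*I*sqrt(10) (y(q) = q + (-32 - 1*(-5) - 4*sqrt(2)*sqrt(-5)) = q + (-32 + 5 - 4*sqrt(2)*I*sqrt(5)) = q + (-32 + 5 - 4*I*sqrt(10)) = q + (-27 - 4*I*sqrt(10)) = -27 + q - 4*I*sqrt(10))
(34085 - 15643)*(y(-194) + 2826) = (34085 - 15643)*((-27 - 194 - 4*I*sqrt(10)) + 2826) = 18442*((-221 - 4*I*sqrt(10)) + 2826) = 18442*(2605 - 4*I*sqrt(10)) = 48041410 - 73768*I*sqrt(10)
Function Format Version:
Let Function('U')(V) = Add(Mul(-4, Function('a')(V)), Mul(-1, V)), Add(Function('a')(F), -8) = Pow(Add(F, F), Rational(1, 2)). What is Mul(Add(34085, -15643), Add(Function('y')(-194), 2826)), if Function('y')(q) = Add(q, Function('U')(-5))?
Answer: Add(48041410, Mul(-73768, I, Pow(10, Rational(1, 2)))) ≈ Add(4.8041e+7, Mul(-2.3328e+5, I))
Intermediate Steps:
Function('a')(F) = Add(8, Mul(Pow(2, Rational(1, 2)), Pow(F, Rational(1, 2)))) (Function('a')(F) = Add(8, Pow(Add(F, F), Rational(1, 2))) = Add(8, Pow(Mul(2, F), Rational(1, 2))) = Add(8, Mul(Pow(2, Rational(1, 2)), Pow(F, Rational(1, 2)))))
Function('U')(V) = Add(-32, Mul(-1, V), Mul(-4, Pow(2, Rational(1, 2)), Pow(V, Rational(1, 2)))) (Function('U')(V) = Add(Mul(-4, Add(8, Mul(Pow(2, Rational(1, 2)), Pow(V, Rational(1, 2))))), Mul(-1, V)) = Add(Add(-32, Mul(-4, Pow(2, Rational(1, 2)), Pow(V, Rational(1, 2)))), Mul(-1, V)) = Add(-32, Mul(-1, V), Mul(-4, Pow(2, Rational(1, 2)), Pow(V, Rational(1, 2)))))
Function('y')(q) = Add(-27, q, Mul(-4, I, Pow(10, Rational(1, 2)))) (Function('y')(q) = Add(q, Add(-32, Mul(-1, -5), Mul(-4, Pow(2, Rational(1, 2)), Pow(-5, Rational(1, 2))))) = Add(q, Add(-32, 5, Mul(-4, Pow(2, Rational(1, 2)), Mul(I, Pow(5, Rational(1, 2)))))) = Add(q, Add(-32, 5, Mul(-4, I, Pow(10, Rational(1, 2))))) = Add(q, Add(-27, Mul(-4, I, Pow(10, Rational(1, 2))))) = Add(-27, q, Mul(-4, I, Pow(10, Rational(1, 2)))))
Mul(Add(34085, -15643), Add(Function('y')(-194), 2826)) = Mul(Add(34085, -15643), Add(Add(-27, -194, Mul(-4, I, Pow(10, Rational(1, 2)))), 2826)) = Mul(18442, Add(Add(-221, Mul(-4, I, Pow(10, Rational(1, 2)))), 2826)) = Mul(18442, Add(2605, Mul(-4, I, Pow(10, Rational(1, 2))))) = Add(48041410, Mul(-73768, I, Pow(10, Rational(1, 2))))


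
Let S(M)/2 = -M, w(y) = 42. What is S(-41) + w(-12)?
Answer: 124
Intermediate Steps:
S(M) = -2*M (S(M) = 2*(-M) = -2*M)
S(-41) + w(-12) = -2*(-41) + 42 = 82 + 42 = 124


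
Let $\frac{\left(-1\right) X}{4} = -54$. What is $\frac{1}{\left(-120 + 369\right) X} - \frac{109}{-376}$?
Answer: $\frac{366427}{1263924} \approx 0.28991$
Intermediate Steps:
$X = 216$ ($X = \left(-4\right) \left(-54\right) = 216$)
$\frac{1}{\left(-120 + 369\right) X} - \frac{109}{-376} = \frac{1}{\left(-120 + 369\right) 216} - \frac{109}{-376} = \frac{1}{249} \cdot \frac{1}{216} - - \frac{109}{376} = \frac{1}{249} \cdot \frac{1}{216} + \frac{109}{376} = \frac{1}{53784} + \frac{109}{376} = \frac{366427}{1263924}$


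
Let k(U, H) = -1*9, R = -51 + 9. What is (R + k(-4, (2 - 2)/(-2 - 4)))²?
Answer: 2601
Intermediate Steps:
R = -42
k(U, H) = -9
(R + k(-4, (2 - 2)/(-2 - 4)))² = (-42 - 9)² = (-51)² = 2601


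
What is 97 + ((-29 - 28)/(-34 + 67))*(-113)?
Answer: 3214/11 ≈ 292.18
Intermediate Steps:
97 + ((-29 - 28)/(-34 + 67))*(-113) = 97 - 57/33*(-113) = 97 - 57*1/33*(-113) = 97 - 19/11*(-113) = 97 + 2147/11 = 3214/11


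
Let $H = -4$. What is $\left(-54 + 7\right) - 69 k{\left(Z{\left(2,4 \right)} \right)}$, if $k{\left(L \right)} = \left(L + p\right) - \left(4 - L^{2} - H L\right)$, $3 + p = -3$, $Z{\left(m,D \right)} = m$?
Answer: $781$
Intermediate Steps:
$p = -6$ ($p = -3 - 3 = -6$)
$k{\left(L \right)} = -10 + L^{2} - 3 L$ ($k{\left(L \right)} = \left(L - 6\right) - \left(4 - L^{2} + 4 L\right) = \left(-6 + L\right) - \left(4 - L^{2} + 4 L\right) = -10 + L^{2} - 3 L$)
$\left(-54 + 7\right) - 69 k{\left(Z{\left(2,4 \right)} \right)} = \left(-54 + 7\right) - 69 \left(-10 + 2^{2} - 6\right) = -47 - 69 \left(-10 + 4 - 6\right) = -47 - -828 = -47 + 828 = 781$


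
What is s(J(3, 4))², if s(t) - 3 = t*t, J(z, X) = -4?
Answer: 361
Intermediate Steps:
s(t) = 3 + t² (s(t) = 3 + t*t = 3 + t²)
s(J(3, 4))² = (3 + (-4)²)² = (3 + 16)² = 19² = 361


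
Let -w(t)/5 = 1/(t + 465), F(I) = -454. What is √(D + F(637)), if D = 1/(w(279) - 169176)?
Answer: I*√7192490031803154910/125866949 ≈ 21.307*I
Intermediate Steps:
w(t) = -5/(465 + t) (w(t) = -5/(t + 465) = -5/(465 + t))
D = -744/125866949 (D = 1/(-5/(465 + 279) - 169176) = 1/(-5/744 - 169176) = 1/(-125866949/744) = -744/125866949 ≈ -5.9110e-6)
√(D + F(637)) = √(-744/125866949 - 454) = √(-57143595590/125866949) = I*√7192490031803154910/125866949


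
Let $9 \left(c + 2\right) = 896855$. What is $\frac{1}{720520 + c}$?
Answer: $\frac{9}{7381517} \approx 1.2193 \cdot 10^{-6}$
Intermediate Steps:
$c = \frac{896837}{9}$ ($c = -2 + \frac{1}{9} \cdot 896855 = -2 + \frac{896855}{9} = \frac{896837}{9} \approx 99649.0$)
$\frac{1}{720520 + c} = \frac{1}{720520 + \frac{896837}{9}} = \frac{1}{\frac{7381517}{9}} = \frac{9}{7381517}$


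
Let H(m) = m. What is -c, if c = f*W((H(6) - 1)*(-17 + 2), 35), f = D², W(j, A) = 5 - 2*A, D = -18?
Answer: 21060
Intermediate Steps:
f = 324 (f = (-18)² = 324)
c = -21060 (c = 324*(5 - 2*35) = 324*(5 - 70) = 324*(-65) = -21060)
-c = -1*(-21060) = 21060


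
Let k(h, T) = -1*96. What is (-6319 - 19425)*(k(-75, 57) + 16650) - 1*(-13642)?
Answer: -426152534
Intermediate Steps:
k(h, T) = -96
(-6319 - 19425)*(k(-75, 57) + 16650) - 1*(-13642) = (-6319 - 19425)*(-96 + 16650) - 1*(-13642) = -25744*16554 + 13642 = -426166176 + 13642 = -426152534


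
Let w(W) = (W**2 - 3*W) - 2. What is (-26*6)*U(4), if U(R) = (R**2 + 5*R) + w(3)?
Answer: -5304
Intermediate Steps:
w(W) = -2 + W**2 - 3*W
U(R) = -2 + R**2 + 5*R (U(R) = (R**2 + 5*R) + (-2 + 3**2 - 3*3) = (R**2 + 5*R) + (-2 + 9 - 9) = (R**2 + 5*R) - 2 = -2 + R**2 + 5*R)
(-26*6)*U(4) = (-26*6)*(-2 + 4**2 + 5*4) = -156*(-2 + 16 + 20) = -156*34 = -5304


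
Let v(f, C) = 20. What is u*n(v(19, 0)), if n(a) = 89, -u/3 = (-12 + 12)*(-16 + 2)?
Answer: 0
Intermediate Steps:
u = 0 (u = -3*(-12 + 12)*(-16 + 2) = -0*(-14) = -3*0 = 0)
u*n(v(19, 0)) = 0*89 = 0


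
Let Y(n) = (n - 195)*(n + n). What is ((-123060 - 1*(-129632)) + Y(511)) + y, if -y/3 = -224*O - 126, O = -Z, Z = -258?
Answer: 503278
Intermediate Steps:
Y(n) = 2*n*(-195 + n) (Y(n) = (-195 + n)*(2*n) = 2*n*(-195 + n))
O = 258 (O = -1*(-258) = 258)
y = 173754 (y = -3*(-224*258 - 126) = -3*(-57792 - 126) = -3*(-57918) = 173754)
((-123060 - 1*(-129632)) + Y(511)) + y = ((-123060 - 1*(-129632)) + 2*511*(-195 + 511)) + 173754 = ((-123060 + 129632) + 2*511*316) + 173754 = (6572 + 322952) + 173754 = 329524 + 173754 = 503278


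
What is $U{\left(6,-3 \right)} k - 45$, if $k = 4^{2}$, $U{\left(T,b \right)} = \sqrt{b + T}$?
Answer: $-45 + 16 \sqrt{3} \approx -17.287$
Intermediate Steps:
$U{\left(T,b \right)} = \sqrt{T + b}$
$k = 16$
$U{\left(6,-3 \right)} k - 45 = \sqrt{6 - 3} \cdot 16 - 45 = \sqrt{3} \cdot 16 - 45 = 16 \sqrt{3} - 45 = -45 + 16 \sqrt{3}$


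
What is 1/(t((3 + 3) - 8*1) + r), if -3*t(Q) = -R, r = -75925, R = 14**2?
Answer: -3/227579 ≈ -1.3182e-5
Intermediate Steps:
R = 196
t(Q) = 196/3 (t(Q) = -(-1)*196/3 = -1/3*(-196) = 196/3)
1/(t((3 + 3) - 8*1) + r) = 1/(196/3 - 75925) = 1/(-227579/3) = -3/227579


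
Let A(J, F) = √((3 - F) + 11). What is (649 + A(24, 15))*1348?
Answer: 874852 + 1348*I ≈ 8.7485e+5 + 1348.0*I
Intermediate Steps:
A(J, F) = √(14 - F)
(649 + A(24, 15))*1348 = (649 + √(14 - 1*15))*1348 = (649 + √(14 - 15))*1348 = (649 + √(-1))*1348 = (649 + I)*1348 = 874852 + 1348*I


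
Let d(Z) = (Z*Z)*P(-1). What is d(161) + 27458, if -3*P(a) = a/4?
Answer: 355417/12 ≈ 29618.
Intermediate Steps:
P(a) = -a/12 (P(a) = -a/(3*4) = -a/12)
d(Z) = Z²/12 (d(Z) = (Z*Z)*(-1/12*(-1)) = Z²*(1/12) = Z²/12)
d(161) + 27458 = (1/12)*161² + 27458 = (1/12)*25921 + 27458 = 25921/12 + 27458 = 355417/12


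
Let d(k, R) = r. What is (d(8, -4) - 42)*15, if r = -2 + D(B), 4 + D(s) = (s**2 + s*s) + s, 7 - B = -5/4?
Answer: 11565/8 ≈ 1445.6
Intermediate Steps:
B = 33/4 (B = 7 - (-5)/4 = 7 - 1*(-5/4) = 7 + 5/4 = 33/4 ≈ 8.2500)
D(s) = -4 + s + 2*s**2 (D(s) = -4 + ((s**2 + s*s) + s) = -4 + ((s**2 + s**2) + s) = -4 + (2*s**2 + s) = -4 + (s + 2*s**2) = -4 + s + 2*s**2)
r = 1107/8 (r = -2 + (-4 + 33/4 + 2*(33/4)**2) = -2 + (-4 + 33/4 + 2*(1089/16)) = -2 + (-4 + 33/4 + 1089/8) = -2 + 1123/8 = 1107/8 ≈ 138.38)
d(k, R) = 1107/8
(d(8, -4) - 42)*15 = (1107/8 - 42)*15 = (771/8)*15 = 11565/8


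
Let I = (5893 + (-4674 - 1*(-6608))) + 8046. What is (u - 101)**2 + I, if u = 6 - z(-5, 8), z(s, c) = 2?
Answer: 25282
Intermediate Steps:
u = 4 (u = 6 - 1*2 = 6 - 2 = 4)
I = 15873 (I = (5893 + (-4674 + 6608)) + 8046 = (5893 + 1934) + 8046 = 7827 + 8046 = 15873)
(u - 101)**2 + I = (4 - 101)**2 + 15873 = (-97)**2 + 15873 = 9409 + 15873 = 25282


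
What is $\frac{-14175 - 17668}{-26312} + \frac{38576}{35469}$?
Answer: $\frac{2144451079}{933260328} \approx 2.2978$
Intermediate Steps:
$\frac{-14175 - 17668}{-26312} + \frac{38576}{35469} = \left(-14175 - 17668\right) \left(- \frac{1}{26312}\right) + 38576 \cdot \frac{1}{35469} = \left(-31843\right) \left(- \frac{1}{26312}\right) + \frac{38576}{35469} = \frac{31843}{26312} + \frac{38576}{35469} = \frac{2144451079}{933260328}$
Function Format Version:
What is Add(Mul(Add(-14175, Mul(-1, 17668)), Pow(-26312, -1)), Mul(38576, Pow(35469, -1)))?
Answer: Rational(2144451079, 933260328) ≈ 2.2978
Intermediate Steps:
Add(Mul(Add(-14175, Mul(-1, 17668)), Pow(-26312, -1)), Mul(38576, Pow(35469, -1))) = Add(Mul(Add(-14175, -17668), Rational(-1, 26312)), Mul(38576, Rational(1, 35469))) = Add(Mul(-31843, Rational(-1, 26312)), Rational(38576, 35469)) = Add(Rational(31843, 26312), Rational(38576, 35469)) = Rational(2144451079, 933260328)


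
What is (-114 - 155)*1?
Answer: -269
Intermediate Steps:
(-114 - 155)*1 = -269*1 = -269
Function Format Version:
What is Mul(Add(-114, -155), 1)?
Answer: -269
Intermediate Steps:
Mul(Add(-114, -155), 1) = Mul(-269, 1) = -269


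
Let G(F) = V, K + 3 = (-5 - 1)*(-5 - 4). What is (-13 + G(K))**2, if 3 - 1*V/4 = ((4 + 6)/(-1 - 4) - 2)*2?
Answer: 961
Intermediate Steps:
K = 51 (K = -3 + (-5 - 1)*(-5 - 4) = -3 - 6*(-9) = -3 + 54 = 51)
V = 44 (V = 12 - 4*((4 + 6)/(-1 - 4) - 2)*2 = 12 - 4*(10/(-5) - 2)*2 = 12 - 4*(10*(-1/5) - 2)*2 = 12 - 4*(-2 - 2)*2 = 12 - (-16)*2 = 12 - 4*(-8) = 12 + 32 = 44)
G(F) = 44
(-13 + G(K))**2 = (-13 + 44)**2 = 31**2 = 961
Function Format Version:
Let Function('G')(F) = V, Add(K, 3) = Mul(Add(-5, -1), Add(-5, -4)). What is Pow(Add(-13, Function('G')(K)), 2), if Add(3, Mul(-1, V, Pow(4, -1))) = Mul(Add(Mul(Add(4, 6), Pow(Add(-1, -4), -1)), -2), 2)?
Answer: 961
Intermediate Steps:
K = 51 (K = Add(-3, Mul(Add(-5, -1), Add(-5, -4))) = Add(-3, Mul(-6, -9)) = Add(-3, 54) = 51)
V = 44 (V = Add(12, Mul(-4, Mul(Add(Mul(Add(4, 6), Pow(Add(-1, -4), -1)), -2), 2))) = Add(12, Mul(-4, Mul(Add(Mul(10, Pow(-5, -1)), -2), 2))) = Add(12, Mul(-4, Mul(Add(Mul(10, Rational(-1, 5)), -2), 2))) = Add(12, Mul(-4, Mul(Add(-2, -2), 2))) = Add(12, Mul(-4, Mul(-4, 2))) = Add(12, Mul(-4, -8)) = Add(12, 32) = 44)
Function('G')(F) = 44
Pow(Add(-13, Function('G')(K)), 2) = Pow(Add(-13, 44), 2) = Pow(31, 2) = 961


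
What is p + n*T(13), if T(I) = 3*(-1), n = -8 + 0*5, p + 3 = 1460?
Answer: 1481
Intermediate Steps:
p = 1457 (p = -3 + 1460 = 1457)
n = -8 (n = -8 + 0 = -8)
T(I) = -3
p + n*T(13) = 1457 - 8*(-3) = 1457 + 24 = 1481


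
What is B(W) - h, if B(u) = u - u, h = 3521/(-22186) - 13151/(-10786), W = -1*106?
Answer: -63447645/59824549 ≈ -1.0606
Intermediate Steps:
W = -106
h = 63447645/59824549 (h = 3521*(-1/22186) - 13151*(-1/10786) = -3521/22186 + 13151/10786 = 63447645/59824549 ≈ 1.0606)
B(u) = 0
B(W) - h = 0 - 1*63447645/59824549 = 0 - 63447645/59824549 = -63447645/59824549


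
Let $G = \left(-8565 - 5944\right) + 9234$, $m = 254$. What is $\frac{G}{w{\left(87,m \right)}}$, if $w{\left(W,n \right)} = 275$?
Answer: $- \frac{211}{11} \approx -19.182$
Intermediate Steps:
$G = -5275$ ($G = -14509 + 9234 = -5275$)
$\frac{G}{w{\left(87,m \right)}} = - \frac{5275}{275} = \left(-5275\right) \frac{1}{275} = - \frac{211}{11}$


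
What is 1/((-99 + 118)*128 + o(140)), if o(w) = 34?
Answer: 1/2466 ≈ 0.00040552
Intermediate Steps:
1/((-99 + 118)*128 + o(140)) = 1/((-99 + 118)*128 + 34) = 1/(19*128 + 34) = 1/(2432 + 34) = 1/2466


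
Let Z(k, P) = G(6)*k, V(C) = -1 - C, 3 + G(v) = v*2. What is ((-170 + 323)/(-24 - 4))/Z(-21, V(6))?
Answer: 17/588 ≈ 0.028912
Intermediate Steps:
G(v) = -3 + 2*v (G(v) = -3 + v*2 = -3 + 2*v)
Z(k, P) = 9*k (Z(k, P) = (-3 + 2*6)*k = (-3 + 12)*k = 9*k)
((-170 + 323)/(-24 - 4))/Z(-21, V(6)) = ((-170 + 323)/(-24 - 4))/((9*(-21))) = (153/(-28))/(-189) = (153*(-1/28))*(-1/189) = -153/28*(-1/189) = 17/588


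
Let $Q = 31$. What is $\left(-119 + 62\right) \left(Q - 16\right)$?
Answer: $-855$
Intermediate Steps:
$\left(-119 + 62\right) \left(Q - 16\right) = \left(-119 + 62\right) \left(31 - 16\right) = \left(-57\right) 15 = -855$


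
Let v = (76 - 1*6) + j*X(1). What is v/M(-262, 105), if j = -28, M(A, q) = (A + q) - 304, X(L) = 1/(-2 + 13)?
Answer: -742/5071 ≈ -0.14632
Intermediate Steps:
X(L) = 1/11
M(A, q) = -304 + A + q
v = 742/11 (v = (76 - 1*6) - 28*1/11 = (76 - 6) - 28/11 = 70 - 28/11 = 742/11 ≈ 67.455)
v/M(-262, 105) = 742/(11*(-304 - 262 + 105)) = (742/11)/(-461) = (742/11)*(-1/461) = -742/5071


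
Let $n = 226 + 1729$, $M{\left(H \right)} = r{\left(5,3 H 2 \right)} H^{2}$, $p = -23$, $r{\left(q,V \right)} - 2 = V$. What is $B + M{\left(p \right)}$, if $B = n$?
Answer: $-69989$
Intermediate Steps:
$r{\left(q,V \right)} = 2 + V$
$M{\left(H \right)} = H^{2} \left(2 + 6 H\right)$ ($M{\left(H \right)} = \left(2 + 3 H 2\right) H^{2} = \left(2 + 6 H\right) H^{2} = H^{2} \left(2 + 6 H\right)$)
$n = 1955$
$B = 1955$
$B + M{\left(p \right)} = 1955 + \left(-23\right)^{2} \left(2 + 6 \left(-23\right)\right) = 1955 + 529 \left(2 - 138\right) = 1955 + 529 \left(-136\right) = 1955 - 71944 = -69989$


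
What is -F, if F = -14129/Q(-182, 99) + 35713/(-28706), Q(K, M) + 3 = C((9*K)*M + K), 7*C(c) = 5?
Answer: -1419269055/229648 ≈ -6180.2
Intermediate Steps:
C(c) = 5/7 (C(c) = (⅐)*5 = 5/7)
Q(K, M) = -16/7 (Q(K, M) = -3 + 5/7 = -16/7)
F = 1419269055/229648 (F = -14129/(-16/7) + 35713/(-28706) = -14129*(-7/16) + 35713*(-1/28706) = 98903/16 - 35713/28706 = 1419269055/229648 ≈ 6180.2)
-F = -1*1419269055/229648 = -1419269055/229648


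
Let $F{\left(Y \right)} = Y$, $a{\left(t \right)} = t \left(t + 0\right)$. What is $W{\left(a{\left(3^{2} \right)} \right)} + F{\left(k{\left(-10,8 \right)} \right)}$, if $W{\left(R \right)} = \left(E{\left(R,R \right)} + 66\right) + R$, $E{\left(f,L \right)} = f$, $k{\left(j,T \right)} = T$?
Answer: $236$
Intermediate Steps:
$a{\left(t \right)} = t^{2}$ ($a{\left(t \right)} = t t = t^{2}$)
$W{\left(R \right)} = 66 + 2 R$ ($W{\left(R \right)} = \left(R + 66\right) + R = \left(66 + R\right) + R = 66 + 2 R$)
$W{\left(a{\left(3^{2} \right)} \right)} + F{\left(k{\left(-10,8 \right)} \right)} = \left(66 + 2 \left(3^{2}\right)^{2}\right) + 8 = \left(66 + 2 \cdot 9^{2}\right) + 8 = \left(66 + 2 \cdot 81\right) + 8 = \left(66 + 162\right) + 8 = 228 + 8 = 236$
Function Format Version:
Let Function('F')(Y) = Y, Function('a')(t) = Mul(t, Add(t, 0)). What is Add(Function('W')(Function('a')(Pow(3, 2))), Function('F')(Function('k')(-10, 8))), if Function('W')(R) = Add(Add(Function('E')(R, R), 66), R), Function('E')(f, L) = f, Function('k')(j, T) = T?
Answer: 236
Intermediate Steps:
Function('a')(t) = Pow(t, 2) (Function('a')(t) = Mul(t, t) = Pow(t, 2))
Function('W')(R) = Add(66, Mul(2, R)) (Function('W')(R) = Add(Add(R, 66), R) = Add(Add(66, R), R) = Add(66, Mul(2, R)))
Add(Function('W')(Function('a')(Pow(3, 2))), Function('F')(Function('k')(-10, 8))) = Add(Add(66, Mul(2, Pow(Pow(3, 2), 2))), 8) = Add(Add(66, Mul(2, Pow(9, 2))), 8) = Add(Add(66, Mul(2, 81)), 8) = Add(Add(66, 162), 8) = Add(228, 8) = 236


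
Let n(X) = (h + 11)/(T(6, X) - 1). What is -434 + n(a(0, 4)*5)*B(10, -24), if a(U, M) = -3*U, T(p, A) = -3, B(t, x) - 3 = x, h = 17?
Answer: -287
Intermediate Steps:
B(t, x) = 3 + x
n(X) = -7 (n(X) = (17 + 11)/(-3 - 1) = 28/(-4) = 28*(-1/4) = -7)
-434 + n(a(0, 4)*5)*B(10, -24) = -434 - 7*(3 - 24) = -434 - 7*(-21) = -434 + 147 = -287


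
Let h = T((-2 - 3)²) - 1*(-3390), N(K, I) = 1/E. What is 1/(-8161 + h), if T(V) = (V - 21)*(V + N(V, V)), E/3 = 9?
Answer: -27/126113 ≈ -0.00021409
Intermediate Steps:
E = 27 (E = 3*9 = 27)
N(K, I) = 1/27
T(V) = (-21 + V)*(1/27 + V) (T(V) = (V - 21)*(V + 1/27) = (-21 + V)*(1/27 + V))
h = 94234/27 (h = (-7/9 + ((-2 - 3)²)² - 566*(-2 - 3)²/27) - 1*(-3390) = (-7/9 + ((-5)²)² - 566/27*(-5)²) + 3390 = (-7/9 + 25² - 566/27*25) + 3390 = (-7/9 + 625 - 14150/27) + 3390 = 2704/27 + 3390 = 94234/27 ≈ 3490.1)
1/(-8161 + h) = 1/(-8161 + 94234/27) = 1/(-126113/27) = -27/126113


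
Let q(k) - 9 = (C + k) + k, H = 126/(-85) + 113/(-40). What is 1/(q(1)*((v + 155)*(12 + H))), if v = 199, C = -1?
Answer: 34/925887 ≈ 3.6722e-5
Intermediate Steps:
H = -2929/680 (H = 126*(-1/85) + 113*(-1/40) = -126/85 - 113/40 = -2929/680 ≈ -4.3074)
q(k) = 8 + 2*k (q(k) = 9 + ((-1 + k) + k) = 9 + (-1 + 2*k) = 8 + 2*k)
1/(q(1)*((v + 155)*(12 + H))) = 1/((8 + 2*1)*((199 + 155)*(12 - 2929/680))) = 1/((8 + 2)*(354*(5231/680))) = 1/(10*(925887/340)) = 1/(925887/34) = 34/925887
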